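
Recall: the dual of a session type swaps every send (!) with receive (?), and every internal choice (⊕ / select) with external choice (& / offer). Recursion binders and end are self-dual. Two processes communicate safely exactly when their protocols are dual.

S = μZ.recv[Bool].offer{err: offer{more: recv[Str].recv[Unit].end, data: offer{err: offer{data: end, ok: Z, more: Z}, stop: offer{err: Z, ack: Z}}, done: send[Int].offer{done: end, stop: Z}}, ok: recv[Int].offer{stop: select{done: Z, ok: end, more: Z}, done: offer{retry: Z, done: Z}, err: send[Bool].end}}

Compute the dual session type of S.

μZ ↦ μZ  (rec unchanged)
  recv[Bool] ↦ send[Bool]
    offer{err,ok} ↦ select{err,ok}  (external→internal)
      case err:
        offer{more,data,done} ↦ select{more,data,done}  (external→internal)
          case more:
            recv[Str] ↦ send[Str]
              recv[Unit] ↦ send[Unit]
                end ↦ end
          case data:
            offer{err,stop} ↦ select{err,stop}  (external→internal)
              case err:
                offer{data,ok,more} ↦ select{data,ok,more}  (external→internal)
                  case data:
                    end ↦ end
                  case ok:
                    Z ↦ Z
                  case more:
                    Z ↦ Z
              case stop:
                offer{err,ack} ↦ select{err,ack}  (external→internal)
                  case err:
                    Z ↦ Z
                  case ack:
                    Z ↦ Z
          case done:
            send[Int] ↦ recv[Int]
              offer{done,stop} ↦ select{done,stop}  (external→internal)
                case done:
                  end ↦ end
                case stop:
                  Z ↦ Z
      case ok:
        recv[Int] ↦ send[Int]
          offer{stop,done,err} ↦ select{stop,done,err}  (external→internal)
            case stop:
              select{done,ok,more} ↦ offer{done,ok,more}  (select→offer)
                case done:
                  Z ↦ Z
                case ok:
                  end ↦ end
                case more:
                  Z ↦ Z
            case done:
              offer{retry,done} ↦ select{retry,done}  (external→internal)
                case retry:
                  Z ↦ Z
                case done:
                  Z ↦ Z
            case err:
              send[Bool] ↦ recv[Bool]
                end ↦ end

μZ.send[Bool].select{err: select{more: send[Str].send[Unit].end, data: select{err: select{data: end, ok: Z, more: Z}, stop: select{err: Z, ack: Z}}, done: recv[Int].select{done: end, stop: Z}}, ok: send[Int].select{stop: offer{done: Z, ok: end, more: Z}, done: select{retry: Z, done: Z}, err: recv[Bool].end}}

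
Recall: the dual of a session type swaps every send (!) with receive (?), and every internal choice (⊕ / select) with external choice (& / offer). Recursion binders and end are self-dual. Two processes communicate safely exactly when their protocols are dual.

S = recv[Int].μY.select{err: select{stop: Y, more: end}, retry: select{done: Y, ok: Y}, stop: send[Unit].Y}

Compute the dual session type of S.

recv[Int] → send[Int]
  μY → μY  (binder kept)
    select{err,retry,stop} → offer{err,retry,stop}  (⊕→&)
      case err:
        select{stop,more} → offer{stop,more}  (⊕→&)
          case stop:
            Y ↦ Y
          case more:
            end ↦ end
      case retry:
        select{done,ok} → offer{done,ok}  (⊕→&)
          case done:
            Y ↦ Y
          case ok:
            Y ↦ Y
      case stop:
        send[Unit] → recv[Unit]
          Y ↦ Y

send[Int].μY.offer{err: offer{stop: Y, more: end}, retry: offer{done: Y, ok: Y}, stop: recv[Unit].Y}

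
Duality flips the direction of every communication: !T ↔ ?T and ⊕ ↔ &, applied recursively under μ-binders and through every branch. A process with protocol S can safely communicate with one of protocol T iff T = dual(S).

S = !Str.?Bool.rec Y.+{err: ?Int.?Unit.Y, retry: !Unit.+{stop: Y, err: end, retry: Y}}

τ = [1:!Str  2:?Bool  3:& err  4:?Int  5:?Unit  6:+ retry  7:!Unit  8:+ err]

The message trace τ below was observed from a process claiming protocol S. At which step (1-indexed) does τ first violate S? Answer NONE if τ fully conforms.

@1 !Str  match  residual = ?Bool.rec Y.…
@2 ?Bool  match  residual = rec Y.…
@3 got & err, protocol expects + err or + retry  ✗

3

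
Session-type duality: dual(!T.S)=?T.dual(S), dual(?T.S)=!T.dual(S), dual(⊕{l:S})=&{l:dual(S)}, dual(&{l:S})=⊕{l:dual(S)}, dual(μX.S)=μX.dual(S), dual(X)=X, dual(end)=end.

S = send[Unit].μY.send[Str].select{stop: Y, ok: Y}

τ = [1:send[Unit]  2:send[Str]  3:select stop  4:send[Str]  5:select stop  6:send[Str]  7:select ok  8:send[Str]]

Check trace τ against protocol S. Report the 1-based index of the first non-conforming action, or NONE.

[1] send[Unit]  match  residual = μY.…
[2] send[Str]  match  residual = select{stop: μY.…, ok: μY.…}
[3] select stop  match  residual = μY.…
[4] send[Str]  match  residual = select{stop: μY.…, ok: μY.…}
[5] select stop  match  residual = μY.…
[6] send[Str]  match  residual = select{stop: μY.…, ok: μY.…}
[7] select ok  match  residual = μY.…
[8] send[Str]  match  residual = select{stop: μY.…, ok: μY.…}
τ conforms to S (length 8)

NONE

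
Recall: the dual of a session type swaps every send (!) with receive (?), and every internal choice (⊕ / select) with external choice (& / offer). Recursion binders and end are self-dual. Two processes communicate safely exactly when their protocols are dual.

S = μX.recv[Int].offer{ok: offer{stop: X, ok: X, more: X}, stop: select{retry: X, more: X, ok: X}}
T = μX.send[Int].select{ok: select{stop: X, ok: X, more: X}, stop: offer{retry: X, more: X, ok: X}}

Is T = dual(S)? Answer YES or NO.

μX vs μX  ok (binder kept)
  recv[Int] vs send[Int]  ok
    offer{ok,stop} vs select{ok,stop}  ok labels match
      • ok:
        offer{stop,ok,more} vs select{stop,ok,more}  ok labels match
          • stop:
            X vs X  ok
          • ok:
            X vs X  ok
          • more:
            X vs X  ok
      • stop:
        select{retry,more,ok} vs offer{retry,more,ok}  ok labels match
          • retry:
            X vs X  ok
          • more:
            X vs X  ok
          • ok:
            X vs X  ok

YES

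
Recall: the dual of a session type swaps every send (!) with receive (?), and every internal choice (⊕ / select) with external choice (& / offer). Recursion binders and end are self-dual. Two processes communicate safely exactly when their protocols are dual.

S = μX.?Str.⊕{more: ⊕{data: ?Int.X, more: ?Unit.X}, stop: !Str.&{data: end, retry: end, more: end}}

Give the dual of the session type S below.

μX.!Str.&{more: &{data: !Int.X, more: !Unit.X}, stop: ?Str.⊕{data: end, retry: end, more: end}}

μX = μX  (rec unchanged)
  ?Str = !Str
    ⊕{more,stop} = &{more,stop}  (⊕→&)
      case more:
        ⊕{data,more} = &{data,more}  (⊕→&)
          case data:
            ?Int = !Int
              dual(X) = X
          case more:
            ?Unit = !Unit
              dual(X) = X
      case stop:
        !Str = ?Str
          &{data,retry,more} = ⊕{data,retry,more}  (offer→select)
            case data:
              dual(end) = end
            case retry:
              dual(end) = end
            case more:
              dual(end) = end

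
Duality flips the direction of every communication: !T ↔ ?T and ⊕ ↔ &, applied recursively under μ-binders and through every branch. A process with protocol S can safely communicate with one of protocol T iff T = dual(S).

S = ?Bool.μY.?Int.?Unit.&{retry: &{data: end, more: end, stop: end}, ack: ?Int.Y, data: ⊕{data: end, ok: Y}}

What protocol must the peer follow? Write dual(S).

!Bool.μY.!Int.!Unit.⊕{retry: ⊕{data: end, more: end, stop: end}, ack: !Int.Y, data: &{data: end, ok: Y}}

?Bool = !Bool
  μY = μY  (μ self-dual)
    ?Int = !Int
      ?Unit = !Unit
        &{retry,ack,data} = ⊕{retry,ack,data}  (external→internal)
          [retry]
            &{data,more,stop} = ⊕{data,more,stop}  (external→internal)
              [data]
                end self-dual
              [more]
                end self-dual
              [stop]
                end self-dual
          [ack]
            ?Int = !Int
              Y self-dual
          [data]
            ⊕{data,ok} = &{data,ok}  (internal→external)
              [data]
                end self-dual
              [ok]
                Y self-dual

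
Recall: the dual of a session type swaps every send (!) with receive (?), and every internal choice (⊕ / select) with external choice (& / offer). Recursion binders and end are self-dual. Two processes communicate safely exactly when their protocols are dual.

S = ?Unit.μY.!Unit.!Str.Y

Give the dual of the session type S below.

!Unit.μY.?Unit.?Str.Y

?Unit ↦ !Unit
  μY ↦ μY  (μ self-dual)
    !Unit ↦ ?Unit
      !Str ↦ ?Str
        Y ↦ Y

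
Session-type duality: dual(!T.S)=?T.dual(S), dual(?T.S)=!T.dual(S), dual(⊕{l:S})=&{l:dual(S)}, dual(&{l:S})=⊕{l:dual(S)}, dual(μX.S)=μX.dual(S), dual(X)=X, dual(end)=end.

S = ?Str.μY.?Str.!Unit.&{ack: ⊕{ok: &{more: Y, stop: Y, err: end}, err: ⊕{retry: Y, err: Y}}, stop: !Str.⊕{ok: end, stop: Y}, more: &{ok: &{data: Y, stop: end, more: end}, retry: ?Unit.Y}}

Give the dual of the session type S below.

!Str.μY.!Str.?Unit.⊕{ack: &{ok: ⊕{more: Y, stop: Y, err: end}, err: &{retry: Y, err: Y}}, stop: ?Str.&{ok: end, stop: Y}, more: ⊕{ok: ⊕{data: Y, stop: end, more: end}, retry: !Unit.Y}}

?Str ↦ !Str
  μY ↦ μY  (μ self-dual)
    ?Str ↦ !Str
      !Unit ↦ ?Unit
        &{ack,stop,more} ↦ ⊕{ack,stop,more}  (external→internal)
          • ack:
            ⊕{ok,err} ↦ &{ok,err}  (internal→external)
              • ok:
                &{more,stop,err} ↦ ⊕{more,stop,err}  (external→internal)
                  • more:
                    Y self-dual
                  • stop:
                    Y self-dual
                  • err:
                    end self-dual
              • err:
                ⊕{retry,err} ↦ &{retry,err}  (internal→external)
                  • retry:
                    Y self-dual
                  • err:
                    Y self-dual
          • stop:
            !Str ↦ ?Str
              ⊕{ok,stop} ↦ &{ok,stop}  (internal→external)
                • ok:
                  end self-dual
                • stop:
                  Y self-dual
          • more:
            &{ok,retry} ↦ ⊕{ok,retry}  (external→internal)
              • ok:
                &{data,stop,more} ↦ ⊕{data,stop,more}  (external→internal)
                  • data:
                    Y self-dual
                  • stop:
                    end self-dual
                  • more:
                    end self-dual
              • retry:
                ?Unit ↦ !Unit
                  Y self-dual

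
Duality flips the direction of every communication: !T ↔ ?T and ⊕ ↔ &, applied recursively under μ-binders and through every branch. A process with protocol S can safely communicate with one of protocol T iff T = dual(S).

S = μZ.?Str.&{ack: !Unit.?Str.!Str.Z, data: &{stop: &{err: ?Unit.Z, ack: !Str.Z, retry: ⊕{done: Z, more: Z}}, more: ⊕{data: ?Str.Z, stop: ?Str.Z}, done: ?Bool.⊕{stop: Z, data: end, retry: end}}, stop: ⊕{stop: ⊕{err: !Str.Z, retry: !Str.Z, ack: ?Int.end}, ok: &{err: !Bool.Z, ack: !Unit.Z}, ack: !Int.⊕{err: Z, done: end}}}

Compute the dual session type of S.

μZ ↦ μZ  (rec unchanged)
  ?Str ↦ !Str
    &{ack,data,stop} ↦ ⊕{ack,data,stop}  (&→⊕)
      • ack:
        !Unit ↦ ?Unit
          ?Str ↦ !Str
            !Str ↦ ?Str
              Z self-dual
      • data:
        &{stop,more,done} ↦ ⊕{stop,more,done}  (&→⊕)
          • stop:
            &{err,ack,retry} ↦ ⊕{err,ack,retry}  (&→⊕)
              • err:
                ?Unit ↦ !Unit
                  Z self-dual
              • ack:
                !Str ↦ ?Str
                  Z self-dual
              • retry:
                ⊕{done,more} ↦ &{done,more}  (internal→external)
                  • done:
                    Z self-dual
                  • more:
                    Z self-dual
          • more:
            ⊕{data,stop} ↦ &{data,stop}  (internal→external)
              • data:
                ?Str ↦ !Str
                  Z self-dual
              • stop:
                ?Str ↦ !Str
                  Z self-dual
          • done:
            ?Bool ↦ !Bool
              ⊕{stop,data,retry} ↦ &{stop,data,retry}  (internal→external)
                • stop:
                  Z self-dual
                • data:
                  end self-dual
                • retry:
                  end self-dual
      • stop:
        ⊕{stop,ok,ack} ↦ &{stop,ok,ack}  (internal→external)
          • stop:
            ⊕{err,retry,ack} ↦ &{err,retry,ack}  (internal→external)
              • err:
                !Str ↦ ?Str
                  Z self-dual
              • retry:
                !Str ↦ ?Str
                  Z self-dual
              • ack:
                ?Int ↦ !Int
                  end self-dual
          • ok:
            &{err,ack} ↦ ⊕{err,ack}  (&→⊕)
              • err:
                !Bool ↦ ?Bool
                  Z self-dual
              • ack:
                !Unit ↦ ?Unit
                  Z self-dual
          • ack:
            !Int ↦ ?Int
              ⊕{err,done} ↦ &{err,done}  (internal→external)
                • err:
                  Z self-dual
                • done:
                  end self-dual

μZ.!Str.⊕{ack: ?Unit.!Str.?Str.Z, data: ⊕{stop: ⊕{err: !Unit.Z, ack: ?Str.Z, retry: &{done: Z, more: Z}}, more: &{data: !Str.Z, stop: !Str.Z}, done: !Bool.&{stop: Z, data: end, retry: end}}, stop: &{stop: &{err: ?Str.Z, retry: ?Str.Z, ack: !Int.end}, ok: ⊕{err: ?Bool.Z, ack: ?Unit.Z}, ack: ?Int.&{err: Z, done: end}}}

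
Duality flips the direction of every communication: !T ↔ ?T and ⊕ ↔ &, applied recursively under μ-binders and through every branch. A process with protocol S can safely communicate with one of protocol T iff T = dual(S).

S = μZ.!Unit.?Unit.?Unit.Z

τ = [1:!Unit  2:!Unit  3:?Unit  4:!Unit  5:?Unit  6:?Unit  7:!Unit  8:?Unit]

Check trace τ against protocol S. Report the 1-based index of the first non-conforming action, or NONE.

[1] !Unit  match  state: ?Unit.?Unit.μZ.…
[2] got !Unit, protocol expects ?Unit  ✗

2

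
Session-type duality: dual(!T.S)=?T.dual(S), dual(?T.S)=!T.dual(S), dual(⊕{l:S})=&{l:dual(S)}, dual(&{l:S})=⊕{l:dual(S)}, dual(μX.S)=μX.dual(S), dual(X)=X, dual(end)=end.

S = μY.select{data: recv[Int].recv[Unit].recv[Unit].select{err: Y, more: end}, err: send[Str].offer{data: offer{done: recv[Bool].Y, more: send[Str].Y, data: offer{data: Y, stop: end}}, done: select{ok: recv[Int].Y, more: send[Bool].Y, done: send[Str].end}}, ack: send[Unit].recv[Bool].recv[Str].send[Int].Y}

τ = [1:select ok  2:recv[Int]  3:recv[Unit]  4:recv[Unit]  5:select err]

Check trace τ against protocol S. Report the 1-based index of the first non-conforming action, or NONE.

1

step 1: got select ok, protocol expects select data or select err or select ack  ✗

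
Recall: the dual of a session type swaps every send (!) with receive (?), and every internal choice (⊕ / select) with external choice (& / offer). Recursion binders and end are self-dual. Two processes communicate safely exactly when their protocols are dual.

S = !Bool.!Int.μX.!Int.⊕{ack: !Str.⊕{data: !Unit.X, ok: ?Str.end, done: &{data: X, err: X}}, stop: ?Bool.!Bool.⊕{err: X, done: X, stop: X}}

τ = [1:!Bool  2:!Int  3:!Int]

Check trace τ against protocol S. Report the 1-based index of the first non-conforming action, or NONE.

step 1: !Bool  ✓  state: !Int.μX.…
step 2: !Int  ✓  state: μX.…
step 3: !Int  ✓  state: ⊕{ack: !Str.⊕{data: !Unit.μX.…, ok: ?Str.end, done: &{data: μX.…, err: μX.…}}, stop: ?Bool.!Bool.⊕{err: μX.…, done: μX.…, stop: μX.…}}
τ conforms to S (length 3)

NONE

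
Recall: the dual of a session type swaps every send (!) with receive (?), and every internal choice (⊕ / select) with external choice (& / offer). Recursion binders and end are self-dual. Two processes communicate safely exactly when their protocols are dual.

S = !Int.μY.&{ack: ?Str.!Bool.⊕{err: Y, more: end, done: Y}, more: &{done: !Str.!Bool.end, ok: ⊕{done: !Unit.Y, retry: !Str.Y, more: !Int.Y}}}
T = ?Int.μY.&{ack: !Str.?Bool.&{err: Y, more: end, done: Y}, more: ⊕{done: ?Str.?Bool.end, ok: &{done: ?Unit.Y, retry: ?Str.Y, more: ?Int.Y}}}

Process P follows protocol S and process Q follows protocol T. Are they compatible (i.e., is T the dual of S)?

NO

!Int ‖ ?Int  ok
  μY ‖ μY  ok (μ self-dual)
    &{ack,more} ‖ &{ack,more}  ✗ choice polarity not flipped — not dual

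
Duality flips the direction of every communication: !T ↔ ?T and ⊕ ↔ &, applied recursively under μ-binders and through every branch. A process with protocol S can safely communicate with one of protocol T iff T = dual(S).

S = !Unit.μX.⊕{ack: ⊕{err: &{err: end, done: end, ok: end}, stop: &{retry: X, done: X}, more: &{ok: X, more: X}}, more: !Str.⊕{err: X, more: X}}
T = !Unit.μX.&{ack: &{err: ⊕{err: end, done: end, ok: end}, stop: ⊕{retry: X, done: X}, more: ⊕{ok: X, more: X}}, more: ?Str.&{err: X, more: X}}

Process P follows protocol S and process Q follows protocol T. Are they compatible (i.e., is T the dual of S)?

!Unit ‖ !Unit  ✗ same direction on both sides — not dual

NO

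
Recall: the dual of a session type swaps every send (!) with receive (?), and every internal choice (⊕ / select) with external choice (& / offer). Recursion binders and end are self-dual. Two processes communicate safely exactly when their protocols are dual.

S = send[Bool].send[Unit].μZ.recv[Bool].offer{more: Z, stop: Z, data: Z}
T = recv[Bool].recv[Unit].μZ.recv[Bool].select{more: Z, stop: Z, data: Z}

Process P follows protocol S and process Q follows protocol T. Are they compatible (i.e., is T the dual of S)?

NO

send[Bool] | recv[Bool]  ok
  send[Unit] | recv[Unit]  ok
    μZ | μZ  ok (μ self-dual)
      recv[Bool] | recv[Bool]  ✗ same direction on both sides — not dual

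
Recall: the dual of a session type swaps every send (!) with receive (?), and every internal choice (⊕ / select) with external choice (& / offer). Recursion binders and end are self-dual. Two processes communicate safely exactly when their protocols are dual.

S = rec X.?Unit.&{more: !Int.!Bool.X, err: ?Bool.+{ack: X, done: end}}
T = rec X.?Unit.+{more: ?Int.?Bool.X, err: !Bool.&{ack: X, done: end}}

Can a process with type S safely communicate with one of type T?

rec X vs rec X  ✓ (rec unchanged)
  ?Unit vs ?Unit  ✗ same direction on both sides — not dual

NO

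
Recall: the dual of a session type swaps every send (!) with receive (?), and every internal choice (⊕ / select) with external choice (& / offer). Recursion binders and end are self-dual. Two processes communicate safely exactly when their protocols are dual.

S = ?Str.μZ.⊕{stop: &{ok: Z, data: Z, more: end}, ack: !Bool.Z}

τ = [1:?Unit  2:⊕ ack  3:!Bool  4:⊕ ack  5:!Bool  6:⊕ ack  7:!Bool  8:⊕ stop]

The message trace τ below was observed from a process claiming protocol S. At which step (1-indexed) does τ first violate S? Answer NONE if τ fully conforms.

@1 got ?Unit, protocol expects ?Str  ✗

1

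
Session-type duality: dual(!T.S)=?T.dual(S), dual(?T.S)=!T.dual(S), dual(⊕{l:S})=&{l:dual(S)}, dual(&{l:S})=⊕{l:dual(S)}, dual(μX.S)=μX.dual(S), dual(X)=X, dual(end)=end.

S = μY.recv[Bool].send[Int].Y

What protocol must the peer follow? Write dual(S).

μY.send[Bool].recv[Int].Y

μY ↦ μY  (μ self-dual)
  recv[Bool] ↦ send[Bool]
    send[Int] ↦ recv[Int]
      Y self-dual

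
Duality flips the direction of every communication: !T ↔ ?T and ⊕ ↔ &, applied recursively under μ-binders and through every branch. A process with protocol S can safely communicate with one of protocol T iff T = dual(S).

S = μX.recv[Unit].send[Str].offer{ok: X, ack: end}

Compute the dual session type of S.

μX ↦ μX  (binder kept)
  recv[Unit] ↦ send[Unit]
    send[Str] ↦ recv[Str]
      offer{ok,ack} ↦ select{ok,ack}  (external→internal)
        • ok:
          X self-dual
        • ack:
          end self-dual

μX.send[Unit].recv[Str].select{ok: X, ack: end}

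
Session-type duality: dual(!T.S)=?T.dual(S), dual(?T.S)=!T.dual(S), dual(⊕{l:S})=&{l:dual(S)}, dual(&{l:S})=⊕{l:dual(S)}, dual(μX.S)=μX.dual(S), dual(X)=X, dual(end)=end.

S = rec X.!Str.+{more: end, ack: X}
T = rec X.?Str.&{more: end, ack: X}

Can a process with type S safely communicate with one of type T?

YES

rec X | rec X  ok (μ self-dual)
  !Str | ?Str  ok
    +{more,ack} | &{more,ack}  ok label sets agree
      • more:
        end | end  ok
      • ack:
        X | X  ok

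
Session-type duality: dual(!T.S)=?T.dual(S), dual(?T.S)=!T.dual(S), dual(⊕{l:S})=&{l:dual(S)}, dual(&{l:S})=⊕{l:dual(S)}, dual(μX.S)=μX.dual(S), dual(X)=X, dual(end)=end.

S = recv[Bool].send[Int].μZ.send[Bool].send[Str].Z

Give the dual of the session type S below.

recv[Bool] → send[Bool]
  send[Int] → recv[Int]
    μZ → μZ  (binder kept)
      send[Bool] → recv[Bool]
        send[Str] → recv[Str]
          dual(Z) = Z

send[Bool].recv[Int].μZ.recv[Bool].recv[Str].Z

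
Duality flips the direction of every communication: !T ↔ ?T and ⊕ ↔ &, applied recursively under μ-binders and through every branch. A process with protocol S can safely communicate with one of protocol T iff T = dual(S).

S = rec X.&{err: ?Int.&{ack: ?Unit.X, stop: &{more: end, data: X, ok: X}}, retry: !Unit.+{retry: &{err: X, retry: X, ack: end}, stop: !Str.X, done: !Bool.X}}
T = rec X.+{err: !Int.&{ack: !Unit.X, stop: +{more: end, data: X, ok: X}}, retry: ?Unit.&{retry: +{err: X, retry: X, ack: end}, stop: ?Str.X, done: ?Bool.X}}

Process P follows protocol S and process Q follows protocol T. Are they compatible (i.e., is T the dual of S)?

rec X vs rec X  match (μ self-dual)
  &{err,retry} vs +{err,retry}  match label sets agree
    [err]
      ?Int vs !Int  match
        &{ack,stop} vs &{ack,stop}  ✗ choice polarity not flipped — not dual

NO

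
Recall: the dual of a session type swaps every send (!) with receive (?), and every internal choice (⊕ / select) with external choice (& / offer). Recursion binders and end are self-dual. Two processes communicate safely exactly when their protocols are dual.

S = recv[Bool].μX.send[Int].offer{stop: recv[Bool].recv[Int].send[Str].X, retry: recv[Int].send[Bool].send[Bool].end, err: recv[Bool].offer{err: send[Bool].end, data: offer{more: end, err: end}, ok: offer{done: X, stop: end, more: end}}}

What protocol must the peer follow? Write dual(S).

send[Bool].μX.recv[Int].select{stop: send[Bool].send[Int].recv[Str].X, retry: send[Int].recv[Bool].recv[Bool].end, err: send[Bool].select{err: recv[Bool].end, data: select{more: end, err: end}, ok: select{done: X, stop: end, more: end}}}

recv[Bool] → send[Bool]
  μX → μX  (rec unchanged)
    send[Int] → recv[Int]
      offer{stop,retry,err} → select{stop,retry,err}  (offer→select)
        [stop]
          recv[Bool] → send[Bool]
            recv[Int] → send[Int]
              send[Str] → recv[Str]
                X self-dual
        [retry]
          recv[Int] → send[Int]
            send[Bool] → recv[Bool]
              send[Bool] → recv[Bool]
                end self-dual
        [err]
          recv[Bool] → send[Bool]
            offer{err,data,ok} → select{err,data,ok}  (offer→select)
              [err]
                send[Bool] → recv[Bool]
                  end self-dual
              [data]
                offer{more,err} → select{more,err}  (offer→select)
                  [more]
                    end self-dual
                  [err]
                    end self-dual
              [ok]
                offer{done,stop,more} → select{done,stop,more}  (offer→select)
                  [done]
                    X self-dual
                  [stop]
                    end self-dual
                  [more]
                    end self-dual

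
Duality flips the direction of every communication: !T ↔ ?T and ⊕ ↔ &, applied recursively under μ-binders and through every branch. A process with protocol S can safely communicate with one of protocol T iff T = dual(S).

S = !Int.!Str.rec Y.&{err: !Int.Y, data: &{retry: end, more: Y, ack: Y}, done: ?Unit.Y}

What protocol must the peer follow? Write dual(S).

?Int.?Str.rec Y.+{err: ?Int.Y, data: +{retry: end, more: Y, ack: Y}, done: !Unit.Y}

!Int = ?Int
  !Str = ?Str
    rec Y = rec Y  (rec unchanged)
      &{err,data,done} = +{err,data,done}  (&→⊕)
        • err:
          !Int = ?Int
            Y ↦ Y
        • data:
          &{retry,more,ack} = +{retry,more,ack}  (&→⊕)
            • retry:
              end ↦ end
            • more:
              Y ↦ Y
            • ack:
              Y ↦ Y
        • done:
          ?Unit = !Unit
            Y ↦ Y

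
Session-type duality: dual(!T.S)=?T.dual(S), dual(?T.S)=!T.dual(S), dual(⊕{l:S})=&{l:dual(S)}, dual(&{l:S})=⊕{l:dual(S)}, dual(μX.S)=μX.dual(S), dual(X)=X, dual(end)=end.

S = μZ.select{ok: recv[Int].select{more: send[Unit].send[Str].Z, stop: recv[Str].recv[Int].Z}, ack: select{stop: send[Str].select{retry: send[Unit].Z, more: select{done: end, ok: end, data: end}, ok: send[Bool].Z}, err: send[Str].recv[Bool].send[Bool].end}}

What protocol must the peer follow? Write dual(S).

μZ ↦ μZ  (rec unchanged)
  select{ok,ack} ↦ offer{ok,ack}  (internal→external)
    • ok:
      recv[Int] ↦ send[Int]
        select{more,stop} ↦ offer{more,stop}  (internal→external)
          • more:
            send[Unit] ↦ recv[Unit]
              send[Str] ↦ recv[Str]
                dual(Z) = Z
          • stop:
            recv[Str] ↦ send[Str]
              recv[Int] ↦ send[Int]
                dual(Z) = Z
    • ack:
      select{stop,err} ↦ offer{stop,err}  (internal→external)
        • stop:
          send[Str] ↦ recv[Str]
            select{retry,more,ok} ↦ offer{retry,more,ok}  (internal→external)
              • retry:
                send[Unit] ↦ recv[Unit]
                  dual(Z) = Z
              • more:
                select{done,ok,data} ↦ offer{done,ok,data}  (internal→external)
                  • done:
                    dual(end) = end
                  • ok:
                    dual(end) = end
                  • data:
                    dual(end) = end
              • ok:
                send[Bool] ↦ recv[Bool]
                  dual(Z) = Z
        • err:
          send[Str] ↦ recv[Str]
            recv[Bool] ↦ send[Bool]
              send[Bool] ↦ recv[Bool]
                dual(end) = end

μZ.offer{ok: send[Int].offer{more: recv[Unit].recv[Str].Z, stop: send[Str].send[Int].Z}, ack: offer{stop: recv[Str].offer{retry: recv[Unit].Z, more: offer{done: end, ok: end, data: end}, ok: recv[Bool].Z}, err: recv[Str].send[Bool].recv[Bool].end}}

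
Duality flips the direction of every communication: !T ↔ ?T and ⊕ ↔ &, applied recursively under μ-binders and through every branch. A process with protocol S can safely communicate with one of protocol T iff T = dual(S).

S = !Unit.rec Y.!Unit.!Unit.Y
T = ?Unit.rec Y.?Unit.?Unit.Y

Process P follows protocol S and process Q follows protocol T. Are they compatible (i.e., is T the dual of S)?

YES

!Unit | ?Unit  match
  rec Y | rec Y  match (rec unchanged)
    !Unit | ?Unit  match
      !Unit | ?Unit  match
        Y | Y  match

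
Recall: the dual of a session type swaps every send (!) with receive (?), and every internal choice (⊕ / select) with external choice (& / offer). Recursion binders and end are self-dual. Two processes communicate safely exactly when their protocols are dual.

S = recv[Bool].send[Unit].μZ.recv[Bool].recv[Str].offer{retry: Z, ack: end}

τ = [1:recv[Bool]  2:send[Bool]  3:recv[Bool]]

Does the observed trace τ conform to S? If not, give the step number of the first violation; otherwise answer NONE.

step 1: recv[Bool]  match  cont: send[Unit].μZ.…
step 2: got send[Bool], protocol expects send[Unit]  ✗

2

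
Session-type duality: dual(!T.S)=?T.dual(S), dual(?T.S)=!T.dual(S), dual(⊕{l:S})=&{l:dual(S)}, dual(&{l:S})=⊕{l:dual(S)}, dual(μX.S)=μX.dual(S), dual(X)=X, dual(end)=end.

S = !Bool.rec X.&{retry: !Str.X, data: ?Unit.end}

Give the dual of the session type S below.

?Bool.rec X.+{retry: ?Str.X, data: !Unit.end}

!Bool → ?Bool
  rec X → rec X  (μ self-dual)
    &{retry,data} → +{retry,data}  (offer→select)
      • retry:
        !Str → ?Str
          X ↦ X
      • data:
        ?Unit → !Unit
          end ↦ end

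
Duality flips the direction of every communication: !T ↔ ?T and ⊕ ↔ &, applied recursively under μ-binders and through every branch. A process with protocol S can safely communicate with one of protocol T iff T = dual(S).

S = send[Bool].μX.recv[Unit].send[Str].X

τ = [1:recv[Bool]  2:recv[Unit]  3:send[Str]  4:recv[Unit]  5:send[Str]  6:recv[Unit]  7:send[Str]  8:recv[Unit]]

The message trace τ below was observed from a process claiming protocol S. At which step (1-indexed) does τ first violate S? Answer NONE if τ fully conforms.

step 1: got recv[Bool], protocol expects send[Bool]  ✗

1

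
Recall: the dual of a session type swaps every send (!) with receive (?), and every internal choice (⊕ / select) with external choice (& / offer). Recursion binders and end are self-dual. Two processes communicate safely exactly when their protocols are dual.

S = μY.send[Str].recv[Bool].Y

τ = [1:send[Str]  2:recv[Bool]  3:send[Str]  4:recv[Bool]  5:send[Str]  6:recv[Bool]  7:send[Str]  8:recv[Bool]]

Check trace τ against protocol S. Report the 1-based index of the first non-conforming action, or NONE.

@1 send[Str]  match  residual = recv[Bool].μY.…
@2 recv[Bool]  match  residual = μY.…
@3 send[Str]  match  residual = recv[Bool].μY.…
@4 recv[Bool]  match  residual = μY.…
@5 send[Str]  match  residual = recv[Bool].μY.…
@6 recv[Bool]  match  residual = μY.…
@7 send[Str]  match  residual = recv[Bool].μY.…
@8 recv[Bool]  match  residual = μY.…
τ conforms to S (length 8)

NONE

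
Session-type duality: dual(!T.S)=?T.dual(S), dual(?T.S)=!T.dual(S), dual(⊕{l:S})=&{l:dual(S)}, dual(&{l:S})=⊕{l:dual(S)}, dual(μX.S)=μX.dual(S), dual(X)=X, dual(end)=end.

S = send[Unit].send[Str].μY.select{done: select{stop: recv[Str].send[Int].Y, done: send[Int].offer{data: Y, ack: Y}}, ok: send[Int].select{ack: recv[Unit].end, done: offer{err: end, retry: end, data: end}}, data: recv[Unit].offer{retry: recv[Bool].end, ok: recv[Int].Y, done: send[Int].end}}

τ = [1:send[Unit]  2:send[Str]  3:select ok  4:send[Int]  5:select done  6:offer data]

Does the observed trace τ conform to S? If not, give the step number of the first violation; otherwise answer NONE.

[1] send[Unit]  ✓  state: send[Str].μY.…
[2] send[Str]  ✓  state: μY.…
[3] select ok  ✓  state: send[Int].select{ack: recv[Unit].end, done: offer{err: end, retry: end, data: end}}
[4] send[Int]  ✓  state: select{ack: recv[Unit].end, done: offer{err: end, retry: end, data: end}}
[5] select done  ✓  state: offer{err: end, retry: end, data: end}
[6] offer data  ✓  state: end
trace exhausted — no violation

NONE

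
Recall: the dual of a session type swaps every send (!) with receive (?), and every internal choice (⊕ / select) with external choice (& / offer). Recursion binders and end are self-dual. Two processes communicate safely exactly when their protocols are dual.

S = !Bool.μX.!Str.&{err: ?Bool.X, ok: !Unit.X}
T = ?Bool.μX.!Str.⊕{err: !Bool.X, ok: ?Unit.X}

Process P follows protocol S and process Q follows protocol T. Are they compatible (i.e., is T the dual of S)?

NO

!Bool vs ?Bool  ✓
  μX vs μX  ✓ (rec unchanged)
    !Str vs !Str  ✗ same direction on both sides — not dual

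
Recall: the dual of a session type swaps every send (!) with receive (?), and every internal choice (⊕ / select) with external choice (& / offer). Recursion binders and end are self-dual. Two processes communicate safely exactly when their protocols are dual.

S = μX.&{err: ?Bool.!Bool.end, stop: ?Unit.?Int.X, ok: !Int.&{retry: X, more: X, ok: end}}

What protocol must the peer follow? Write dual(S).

μX → μX  (binder kept)
  &{err,stop,ok} → ⊕{err,stop,ok}  (&→⊕)
    case err:
      ?Bool → !Bool
        !Bool → ?Bool
          end ↦ end
    case stop:
      ?Unit → !Unit
        ?Int → !Int
          X ↦ X
    case ok:
      !Int → ?Int
        &{retry,more,ok} → ⊕{retry,more,ok}  (&→⊕)
          case retry:
            X ↦ X
          case more:
            X ↦ X
          case ok:
            end ↦ end

μX.⊕{err: !Bool.?Bool.end, stop: !Unit.!Int.X, ok: ?Int.⊕{retry: X, more: X, ok: end}}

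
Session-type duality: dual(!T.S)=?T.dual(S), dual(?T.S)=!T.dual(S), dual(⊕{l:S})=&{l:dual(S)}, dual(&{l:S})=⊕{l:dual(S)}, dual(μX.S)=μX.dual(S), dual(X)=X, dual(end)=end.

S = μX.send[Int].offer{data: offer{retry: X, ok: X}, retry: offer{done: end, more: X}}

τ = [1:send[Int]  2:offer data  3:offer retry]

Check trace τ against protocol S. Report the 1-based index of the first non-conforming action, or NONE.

@1 send[Int]  match  residual = offer{data: offer{retry: μX.…, ok: μX.…}, retry: offer{done: end, more: μX.…}}
@2 offer data  match  residual = offer{retry: μX.…, ok: μX.…}
@3 offer retry  match  residual = μX.…
all 3 steps conform

NONE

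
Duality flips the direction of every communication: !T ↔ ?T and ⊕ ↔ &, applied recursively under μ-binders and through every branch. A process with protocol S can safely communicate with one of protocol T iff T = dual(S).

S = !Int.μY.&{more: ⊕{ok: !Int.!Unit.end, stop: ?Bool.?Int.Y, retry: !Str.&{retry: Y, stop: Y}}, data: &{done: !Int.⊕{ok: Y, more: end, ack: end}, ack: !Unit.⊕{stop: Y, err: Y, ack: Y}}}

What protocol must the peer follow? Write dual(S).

!Int → ?Int
  μY → μY  (binder kept)
    &{more,data} → ⊕{more,data}  (external→internal)
      [more]
        ⊕{ok,stop,retry} → &{ok,stop,retry}  (internal→external)
          [ok]
            !Int → ?Int
              !Unit → ?Unit
                end ↦ end
          [stop]
            ?Bool → !Bool
              ?Int → !Int
                Y ↦ Y
          [retry]
            !Str → ?Str
              &{retry,stop} → ⊕{retry,stop}  (external→internal)
                [retry]
                  Y ↦ Y
                [stop]
                  Y ↦ Y
      [data]
        &{done,ack} → ⊕{done,ack}  (external→internal)
          [done]
            !Int → ?Int
              ⊕{ok,more,ack} → &{ok,more,ack}  (internal→external)
                [ok]
                  Y ↦ Y
                [more]
                  end ↦ end
                [ack]
                  end ↦ end
          [ack]
            !Unit → ?Unit
              ⊕{stop,err,ack} → &{stop,err,ack}  (internal→external)
                [stop]
                  Y ↦ Y
                [err]
                  Y ↦ Y
                [ack]
                  Y ↦ Y

?Int.μY.⊕{more: &{ok: ?Int.?Unit.end, stop: !Bool.!Int.Y, retry: ?Str.⊕{retry: Y, stop: Y}}, data: ⊕{done: ?Int.&{ok: Y, more: end, ack: end}, ack: ?Unit.&{stop: Y, err: Y, ack: Y}}}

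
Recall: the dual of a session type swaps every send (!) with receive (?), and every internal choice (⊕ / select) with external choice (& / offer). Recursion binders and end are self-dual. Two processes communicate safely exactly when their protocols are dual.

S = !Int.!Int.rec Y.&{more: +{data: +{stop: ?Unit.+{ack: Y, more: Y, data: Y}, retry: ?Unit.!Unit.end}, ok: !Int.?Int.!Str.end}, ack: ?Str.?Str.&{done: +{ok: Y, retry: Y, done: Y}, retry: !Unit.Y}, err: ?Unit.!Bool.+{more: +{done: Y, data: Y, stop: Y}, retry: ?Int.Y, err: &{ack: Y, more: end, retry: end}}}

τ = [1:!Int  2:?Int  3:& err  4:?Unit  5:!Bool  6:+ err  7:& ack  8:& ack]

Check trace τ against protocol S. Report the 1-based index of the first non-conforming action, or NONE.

2

[1] !Int  ok  now at !Int.rec Y.…
[2] got ?Int, protocol expects !Int  ✗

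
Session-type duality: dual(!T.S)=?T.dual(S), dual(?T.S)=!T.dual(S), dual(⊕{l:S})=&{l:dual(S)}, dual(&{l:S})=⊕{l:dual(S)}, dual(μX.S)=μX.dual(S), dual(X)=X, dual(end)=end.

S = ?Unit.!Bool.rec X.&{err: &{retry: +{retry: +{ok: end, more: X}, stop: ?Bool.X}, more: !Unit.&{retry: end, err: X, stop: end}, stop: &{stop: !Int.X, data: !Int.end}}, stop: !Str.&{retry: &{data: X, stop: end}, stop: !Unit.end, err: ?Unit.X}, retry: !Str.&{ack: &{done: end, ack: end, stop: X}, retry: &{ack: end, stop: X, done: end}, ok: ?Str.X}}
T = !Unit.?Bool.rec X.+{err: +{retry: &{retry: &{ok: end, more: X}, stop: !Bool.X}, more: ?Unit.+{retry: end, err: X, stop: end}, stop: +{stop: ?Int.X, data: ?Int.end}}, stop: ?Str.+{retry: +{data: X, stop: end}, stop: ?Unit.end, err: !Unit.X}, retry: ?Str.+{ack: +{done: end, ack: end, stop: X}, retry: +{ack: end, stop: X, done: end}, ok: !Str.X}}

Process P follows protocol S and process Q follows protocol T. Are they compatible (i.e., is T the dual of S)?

?Unit | !Unit  ok
  !Bool | ?Bool  ok
    rec X | rec X  ok (binder kept)
      &{err,stop,retry} | +{err,stop,retry}  ok labels match
        • err:
          &{retry,more,stop} | +{retry,more,stop}  ok labels match
            • retry:
              +{retry,stop} | &{retry,stop}  ok labels match
                • retry:
                  +{ok,more} | &{ok,more}  ok labels match
                    • ok:
                      end | end  ok
                    • more:
                      X | X  ok
                • stop:
                  ?Bool | !Bool  ok
                    X | X  ok
            • more:
              !Unit | ?Unit  ok
                &{retry,err,stop} | +{retry,err,stop}  ok labels match
                  • retry:
                    end | end  ok
                  • err:
                    X | X  ok
                  • stop:
                    end | end  ok
            • stop:
              &{stop,data} | +{stop,data}  ok labels match
                • stop:
                  !Int | ?Int  ok
                    X | X  ok
                • data:
                  !Int | ?Int  ok
                    end | end  ok
        • stop:
          !Str | ?Str  ok
            &{retry,stop,err} | +{retry,stop,err}  ok labels match
              • retry:
                &{data,stop} | +{data,stop}  ok labels match
                  • data:
                    X | X  ok
                  • stop:
                    end | end  ok
              • stop:
                !Unit | ?Unit  ok
                  end | end  ok
              • err:
                ?Unit | !Unit  ok
                  X | X  ok
        • retry:
          !Str | ?Str  ok
            &{ack,retry,ok} | +{ack,retry,ok}  ok labels match
              • ack:
                &{done,ack,stop} | +{done,ack,stop}  ok labels match
                  • done:
                    end | end  ok
                  • ack:
                    end | end  ok
                  • stop:
                    X | X  ok
              • retry:
                &{ack,stop,done} | +{ack,stop,done}  ok labels match
                  • ack:
                    end | end  ok
                  • stop:
                    X | X  ok
                  • done:
                    end | end  ok
              • ok:
                ?Str | !Str  ok
                  X | X  ok

YES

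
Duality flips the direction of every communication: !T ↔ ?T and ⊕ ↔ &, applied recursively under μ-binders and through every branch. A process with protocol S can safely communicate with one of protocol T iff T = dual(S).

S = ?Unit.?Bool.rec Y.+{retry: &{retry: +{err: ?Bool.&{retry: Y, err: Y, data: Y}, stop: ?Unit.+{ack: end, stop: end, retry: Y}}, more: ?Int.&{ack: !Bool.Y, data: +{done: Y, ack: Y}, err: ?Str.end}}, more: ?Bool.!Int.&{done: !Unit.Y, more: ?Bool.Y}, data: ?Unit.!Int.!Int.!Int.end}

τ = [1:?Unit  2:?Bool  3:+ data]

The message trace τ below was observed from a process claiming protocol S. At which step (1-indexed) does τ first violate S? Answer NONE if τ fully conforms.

@1 ?Unit  match  now at ?Bool.rec Y.…
@2 ?Bool  match  now at rec Y.…
@3 + data  match  now at ?Unit.!Int.!Int.!Int.end
τ conforms to S (length 3)

NONE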